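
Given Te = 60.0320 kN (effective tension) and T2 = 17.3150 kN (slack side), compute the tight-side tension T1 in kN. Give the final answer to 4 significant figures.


T1 = Te + T2 = 60.0320 + 17.3150
T1 = 77.35 kN


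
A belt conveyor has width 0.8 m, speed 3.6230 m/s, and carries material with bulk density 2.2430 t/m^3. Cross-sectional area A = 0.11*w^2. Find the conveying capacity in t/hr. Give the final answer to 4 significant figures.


A = 0.11 * 0.8^2 = 0.0704 m^2
C = 0.0704 * 3.6230 * 2.2430 * 3600
C = 2060 t/hr


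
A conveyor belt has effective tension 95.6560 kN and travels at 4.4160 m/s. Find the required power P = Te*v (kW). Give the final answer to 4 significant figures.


P = Te * v = 95.6560 * 4.4160
P = 422.4 kW


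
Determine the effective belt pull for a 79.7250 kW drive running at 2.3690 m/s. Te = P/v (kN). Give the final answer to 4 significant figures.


Te = P / v = 79.7250 / 2.3690
Te = 33.65 kN


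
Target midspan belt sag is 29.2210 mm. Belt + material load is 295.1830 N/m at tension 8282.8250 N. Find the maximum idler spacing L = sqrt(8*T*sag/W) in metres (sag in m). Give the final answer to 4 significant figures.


sag = 29.2210/1000 = 0.029221 m
L = sqrt(8 * 8282.8250 * 0.029221 / 295.1830)
L = 2.561 m


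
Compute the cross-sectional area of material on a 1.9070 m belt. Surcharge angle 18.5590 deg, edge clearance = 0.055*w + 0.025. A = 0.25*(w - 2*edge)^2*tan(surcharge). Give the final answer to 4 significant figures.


edge = 0.055*1.9070 + 0.025 = 0.129885 m
ew = 1.9070 - 2*0.129885 = 1.64723 m
A = 0.25 * 1.64723^2 * tan(18.5590 deg)
A = 0.2277 m^2


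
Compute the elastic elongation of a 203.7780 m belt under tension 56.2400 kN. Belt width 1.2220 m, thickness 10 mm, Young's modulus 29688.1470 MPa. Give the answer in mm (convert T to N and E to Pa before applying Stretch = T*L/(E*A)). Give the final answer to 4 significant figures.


A = 1.2220 * 0.01 = 0.01222 m^2
Stretch = 56.2400*1000 * 203.7780 / (29688.1470e6 * 0.01222) * 1000
Stretch = 31.59 mm


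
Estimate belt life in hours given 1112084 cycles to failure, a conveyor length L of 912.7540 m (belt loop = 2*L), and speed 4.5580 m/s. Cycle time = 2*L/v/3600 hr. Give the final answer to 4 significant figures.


cycle_time = 2 * 912.7540 / 4.5580 / 3600 = 0.111252 hr
life = 1112084 * 0.111252 = 123700 hours


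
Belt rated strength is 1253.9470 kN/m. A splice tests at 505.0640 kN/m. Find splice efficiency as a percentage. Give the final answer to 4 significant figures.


Eff = 505.0640 / 1253.9470 * 100
Eff = 40.28 %


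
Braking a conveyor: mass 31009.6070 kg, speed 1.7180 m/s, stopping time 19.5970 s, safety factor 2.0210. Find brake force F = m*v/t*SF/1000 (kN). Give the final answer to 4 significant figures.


F = 31009.6070 * 1.7180 / 19.5970 * 2.0210 / 1000
F = 5.494 kN


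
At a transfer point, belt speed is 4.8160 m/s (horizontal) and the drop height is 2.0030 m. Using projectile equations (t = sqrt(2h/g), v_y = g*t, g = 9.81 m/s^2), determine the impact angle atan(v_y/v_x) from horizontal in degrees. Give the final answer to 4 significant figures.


t = sqrt(2*2.0030/9.81) = 0.63903 s
v_y = 9.81 * 0.63903 = 6.26888 m/s
angle = atan(6.26888 / 4.8160) = 52.47 deg


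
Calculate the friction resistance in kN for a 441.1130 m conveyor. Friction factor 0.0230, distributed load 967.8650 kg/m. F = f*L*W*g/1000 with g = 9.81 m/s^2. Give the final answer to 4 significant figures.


F = 0.0230 * 441.1130 * 967.8650 * 9.81 / 1000
F = 96.33 kN


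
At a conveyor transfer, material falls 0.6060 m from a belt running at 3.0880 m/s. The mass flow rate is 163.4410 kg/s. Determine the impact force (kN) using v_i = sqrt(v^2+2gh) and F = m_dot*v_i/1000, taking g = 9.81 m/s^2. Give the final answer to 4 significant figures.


v_i = sqrt(3.0880^2 + 2*9.81*0.6060) = 4.62876 m/s
F = 163.4410 * 4.62876 / 1000
F = 0.7565 kN


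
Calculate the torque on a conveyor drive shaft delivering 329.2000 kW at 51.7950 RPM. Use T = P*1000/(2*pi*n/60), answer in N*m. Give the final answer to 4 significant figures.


omega = 2*pi*51.7950/60 = 5.42396 rad/s
T = 329.2000*1000 / 5.42396
T = 60690 N*m


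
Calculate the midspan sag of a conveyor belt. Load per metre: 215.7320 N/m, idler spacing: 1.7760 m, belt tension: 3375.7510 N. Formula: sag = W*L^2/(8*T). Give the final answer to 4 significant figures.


sag = 215.7320 * 1.7760^2 / (8 * 3375.7510)
sag = 0.02520 m


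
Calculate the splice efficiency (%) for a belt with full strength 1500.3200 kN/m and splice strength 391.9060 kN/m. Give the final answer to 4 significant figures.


Eff = 391.9060 / 1500.3200 * 100
Eff = 26.12 %


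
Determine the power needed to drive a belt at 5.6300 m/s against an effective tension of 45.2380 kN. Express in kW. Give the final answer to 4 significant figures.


P = Te * v = 45.2380 * 5.6300
P = 254.7 kW


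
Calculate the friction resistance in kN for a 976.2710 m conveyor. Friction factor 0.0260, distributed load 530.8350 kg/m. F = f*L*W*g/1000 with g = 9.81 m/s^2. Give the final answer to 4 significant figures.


F = 0.0260 * 976.2710 * 530.8350 * 9.81 / 1000
F = 132.2 kN


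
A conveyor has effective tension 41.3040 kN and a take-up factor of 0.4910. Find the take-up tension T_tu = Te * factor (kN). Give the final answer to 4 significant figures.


T_tu = 41.3040 * 0.4910
T_tu = 20.28 kN


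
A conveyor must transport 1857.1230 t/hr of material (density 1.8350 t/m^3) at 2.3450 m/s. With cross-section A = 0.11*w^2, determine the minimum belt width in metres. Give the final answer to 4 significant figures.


A_req = 1857.1230 / (2.3450 * 1.8350 * 3600) = 0.119883 m^2
w = sqrt(0.119883 / 0.11)
w = 1.044 m


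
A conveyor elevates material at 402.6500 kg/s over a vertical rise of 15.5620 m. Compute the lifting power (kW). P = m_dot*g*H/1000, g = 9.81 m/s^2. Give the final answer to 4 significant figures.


P = 402.6500 * 9.81 * 15.5620 / 1000
P = 61.47 kW


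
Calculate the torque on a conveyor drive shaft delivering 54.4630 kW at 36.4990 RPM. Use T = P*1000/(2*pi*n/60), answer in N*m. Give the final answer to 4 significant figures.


omega = 2*pi*36.4990/60 = 3.82217 rad/s
T = 54.4630*1000 / 3.82217
T = 14250 N*m


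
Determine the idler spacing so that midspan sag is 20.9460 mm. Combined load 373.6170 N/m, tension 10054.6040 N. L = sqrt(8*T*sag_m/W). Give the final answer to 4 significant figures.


sag = 20.9460/1000 = 0.020946 m
L = sqrt(8 * 10054.6040 * 0.020946 / 373.6170)
L = 2.124 m


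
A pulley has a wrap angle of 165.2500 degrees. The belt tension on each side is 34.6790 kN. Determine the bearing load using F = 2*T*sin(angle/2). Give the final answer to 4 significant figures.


F = 2 * 34.6790 * sin(165.2500/2 deg)
F = 68.78 kN


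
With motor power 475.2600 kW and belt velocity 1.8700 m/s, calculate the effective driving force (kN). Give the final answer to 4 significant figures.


Te = P / v = 475.2600 / 1.8700
Te = 254.1 kN


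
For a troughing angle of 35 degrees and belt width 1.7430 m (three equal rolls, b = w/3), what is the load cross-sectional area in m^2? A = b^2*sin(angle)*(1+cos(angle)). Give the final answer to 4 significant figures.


b = 1.7430/3 = 0.581 m
A = 0.581^2 * sin(35 deg) * (1 + cos(35 deg))
A = 0.3522 m^2


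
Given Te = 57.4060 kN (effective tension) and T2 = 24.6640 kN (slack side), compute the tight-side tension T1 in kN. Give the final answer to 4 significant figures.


T1 = Te + T2 = 57.4060 + 24.6640
T1 = 82.07 kN


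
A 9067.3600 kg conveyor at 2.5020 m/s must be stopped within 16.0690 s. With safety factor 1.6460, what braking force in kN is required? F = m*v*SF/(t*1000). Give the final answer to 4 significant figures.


F = 9067.3600 * 2.5020 / 16.0690 * 1.6460 / 1000
F = 2.324 kN


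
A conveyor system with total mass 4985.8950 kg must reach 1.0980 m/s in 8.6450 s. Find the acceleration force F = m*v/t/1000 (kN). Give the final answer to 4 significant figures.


F = 4985.8950 * 1.0980 / 8.6450 / 1000
F = 0.6333 kN


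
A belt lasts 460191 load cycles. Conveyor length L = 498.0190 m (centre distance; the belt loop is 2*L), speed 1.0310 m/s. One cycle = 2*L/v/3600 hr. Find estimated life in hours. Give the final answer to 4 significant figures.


cycle_time = 2 * 498.0190 / 1.0310 / 3600 = 0.268358 hr
life = 460191 * 0.268358 = 123500 hours


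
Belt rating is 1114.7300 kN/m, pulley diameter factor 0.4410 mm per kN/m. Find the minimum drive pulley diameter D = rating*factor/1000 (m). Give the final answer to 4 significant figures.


D = 1114.7300 * 0.4410 / 1000
D = 0.4916 m


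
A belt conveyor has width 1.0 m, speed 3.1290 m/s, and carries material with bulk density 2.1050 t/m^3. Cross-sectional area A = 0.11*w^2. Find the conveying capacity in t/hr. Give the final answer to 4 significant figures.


A = 0.11 * 1.0^2 = 0.11 m^2
C = 0.11 * 3.1290 * 2.1050 * 3600
C = 2608 t/hr


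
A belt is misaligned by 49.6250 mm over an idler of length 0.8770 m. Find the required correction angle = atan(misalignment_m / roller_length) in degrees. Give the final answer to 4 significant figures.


misalign_m = 49.6250 / 1000 = 0.049625 m
angle = atan(0.049625 / 0.8770)
angle = 3.239 deg


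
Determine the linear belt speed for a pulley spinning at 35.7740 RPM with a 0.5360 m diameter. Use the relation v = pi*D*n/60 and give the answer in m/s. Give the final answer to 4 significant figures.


v = pi * 0.5360 * 35.7740 / 60
v = 1.004 m/s


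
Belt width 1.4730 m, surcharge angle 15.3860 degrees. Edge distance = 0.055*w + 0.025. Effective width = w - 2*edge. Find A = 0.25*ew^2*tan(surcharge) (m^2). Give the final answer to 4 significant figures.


edge = 0.055*1.4730 + 0.025 = 0.106015 m
ew = 1.4730 - 2*0.106015 = 1.26097 m
A = 0.25 * 1.26097^2 * tan(15.3860 deg)
A = 0.1094 m^2


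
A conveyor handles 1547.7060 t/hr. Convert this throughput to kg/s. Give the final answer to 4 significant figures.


m_dot = 1547.7060 * 1000 / 3600
m_dot = 429.9 kg/s


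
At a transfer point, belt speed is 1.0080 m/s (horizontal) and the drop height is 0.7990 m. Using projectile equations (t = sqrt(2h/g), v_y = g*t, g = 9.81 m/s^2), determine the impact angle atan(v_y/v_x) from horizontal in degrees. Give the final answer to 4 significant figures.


t = sqrt(2*0.7990/9.81) = 0.403603 s
v_y = 9.81 * 0.403603 = 3.95935 m/s
angle = atan(3.95935 / 1.0080) = 75.72 deg


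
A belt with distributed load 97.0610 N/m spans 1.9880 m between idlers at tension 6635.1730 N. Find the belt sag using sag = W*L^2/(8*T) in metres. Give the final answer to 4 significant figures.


sag = 97.0610 * 1.9880^2 / (8 * 6635.1730)
sag = 0.007227 m


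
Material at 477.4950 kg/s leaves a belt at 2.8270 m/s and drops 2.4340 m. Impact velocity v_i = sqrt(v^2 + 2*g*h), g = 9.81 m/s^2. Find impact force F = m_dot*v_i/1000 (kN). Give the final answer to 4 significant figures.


v_i = sqrt(2.8270^2 + 2*9.81*2.4340) = 7.46639 m/s
F = 477.4950 * 7.46639 / 1000
F = 3.565 kN


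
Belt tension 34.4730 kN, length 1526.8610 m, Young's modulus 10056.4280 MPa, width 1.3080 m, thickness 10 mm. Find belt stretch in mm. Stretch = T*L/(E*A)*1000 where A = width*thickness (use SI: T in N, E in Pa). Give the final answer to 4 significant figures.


A = 1.3080 * 0.01 = 0.01308 m^2
Stretch = 34.4730*1000 * 1526.8610 / (10056.4280e6 * 0.01308) * 1000
Stretch = 400.2 mm


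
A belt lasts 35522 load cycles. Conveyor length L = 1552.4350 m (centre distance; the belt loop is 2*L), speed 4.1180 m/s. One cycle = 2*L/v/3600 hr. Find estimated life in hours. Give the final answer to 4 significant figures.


cycle_time = 2 * 1552.4350 / 4.1180 / 3600 = 0.209438 hr
life = 35522 * 0.209438 = 7440 hours


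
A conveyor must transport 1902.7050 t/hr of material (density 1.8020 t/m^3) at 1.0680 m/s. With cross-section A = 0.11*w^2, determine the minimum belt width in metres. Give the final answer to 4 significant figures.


A_req = 1902.7050 / (1.0680 * 1.8020 * 3600) = 0.274627 m^2
w = sqrt(0.274627 / 0.11)
w = 1.580 m


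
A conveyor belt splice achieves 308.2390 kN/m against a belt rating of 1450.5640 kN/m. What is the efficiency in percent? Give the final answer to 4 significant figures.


Eff = 308.2390 / 1450.5640 * 100
Eff = 21.25 %


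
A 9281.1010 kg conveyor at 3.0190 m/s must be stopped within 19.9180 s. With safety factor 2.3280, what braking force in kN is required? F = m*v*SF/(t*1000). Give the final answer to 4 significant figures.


F = 9281.1010 * 3.0190 / 19.9180 * 2.3280 / 1000
F = 3.275 kN


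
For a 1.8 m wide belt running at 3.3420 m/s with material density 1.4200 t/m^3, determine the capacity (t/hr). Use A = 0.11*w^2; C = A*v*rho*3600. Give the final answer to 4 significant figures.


A = 0.11 * 1.8^2 = 0.3564 m^2
C = 0.3564 * 3.3420 * 1.4200 * 3600
C = 6089 t/hr


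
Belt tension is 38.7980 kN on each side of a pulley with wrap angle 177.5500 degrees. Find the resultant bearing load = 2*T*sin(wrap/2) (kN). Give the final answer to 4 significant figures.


F = 2 * 38.7980 * sin(177.5500/2 deg)
F = 77.58 kN


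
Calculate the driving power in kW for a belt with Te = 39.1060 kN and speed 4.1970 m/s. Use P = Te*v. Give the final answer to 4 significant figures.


P = Te * v = 39.1060 * 4.1970
P = 164.1 kW


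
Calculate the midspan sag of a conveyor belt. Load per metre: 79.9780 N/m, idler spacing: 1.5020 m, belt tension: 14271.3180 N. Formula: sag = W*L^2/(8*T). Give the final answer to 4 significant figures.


sag = 79.9780 * 1.5020^2 / (8 * 14271.3180)
sag = 0.001580 m


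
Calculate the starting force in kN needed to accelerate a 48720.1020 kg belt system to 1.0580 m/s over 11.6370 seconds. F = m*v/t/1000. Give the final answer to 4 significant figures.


F = 48720.1020 * 1.0580 / 11.6370 / 1000
F = 4.429 kN


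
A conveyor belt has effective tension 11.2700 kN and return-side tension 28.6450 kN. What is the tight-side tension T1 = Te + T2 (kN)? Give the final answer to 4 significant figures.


T1 = Te + T2 = 11.2700 + 28.6450
T1 = 39.91 kN


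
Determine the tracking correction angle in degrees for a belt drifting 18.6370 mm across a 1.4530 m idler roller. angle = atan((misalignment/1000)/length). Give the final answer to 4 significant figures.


misalign_m = 18.6370 / 1000 = 0.018637 m
angle = atan(0.018637 / 1.4530)
angle = 0.7349 deg


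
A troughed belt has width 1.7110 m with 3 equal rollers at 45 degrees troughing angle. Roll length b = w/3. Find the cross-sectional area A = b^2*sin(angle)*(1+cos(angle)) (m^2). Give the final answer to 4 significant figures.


b = 1.7110/3 = 0.570333 m
A = 0.570333^2 * sin(45 deg) * (1 + cos(45 deg))
A = 0.3926 m^2


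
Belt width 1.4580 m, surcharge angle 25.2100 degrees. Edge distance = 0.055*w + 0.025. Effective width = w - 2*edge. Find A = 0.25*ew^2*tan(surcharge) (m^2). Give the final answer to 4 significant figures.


edge = 0.055*1.4580 + 0.025 = 0.10519 m
ew = 1.4580 - 2*0.10519 = 1.24762 m
A = 0.25 * 1.24762^2 * tan(25.2100 deg)
A = 0.1832 m^2


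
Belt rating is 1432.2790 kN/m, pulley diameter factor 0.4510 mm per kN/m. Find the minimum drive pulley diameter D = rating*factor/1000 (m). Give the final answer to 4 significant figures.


D = 1432.2790 * 0.4510 / 1000
D = 0.6460 m


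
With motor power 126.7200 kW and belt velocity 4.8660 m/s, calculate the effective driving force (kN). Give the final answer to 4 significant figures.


Te = P / v = 126.7200 / 4.8660
Te = 26.04 kN


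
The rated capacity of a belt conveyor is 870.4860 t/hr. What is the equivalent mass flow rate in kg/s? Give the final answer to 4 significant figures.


m_dot = 870.4860 * 1000 / 3600
m_dot = 241.8 kg/s


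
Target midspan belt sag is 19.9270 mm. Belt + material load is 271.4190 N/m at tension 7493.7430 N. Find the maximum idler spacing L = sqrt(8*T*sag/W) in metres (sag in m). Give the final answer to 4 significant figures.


sag = 19.9270/1000 = 0.019927 m
L = sqrt(8 * 7493.7430 * 0.019927 / 271.4190)
L = 2.098 m


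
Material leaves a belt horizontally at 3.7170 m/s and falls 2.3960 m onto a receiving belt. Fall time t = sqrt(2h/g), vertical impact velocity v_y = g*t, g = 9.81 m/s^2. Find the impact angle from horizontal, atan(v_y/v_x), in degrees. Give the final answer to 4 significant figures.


t = sqrt(2*2.3960/9.81) = 0.698914 s
v_y = 9.81 * 0.698914 = 6.85635 m/s
angle = atan(6.85635 / 3.7170) = 61.54 deg


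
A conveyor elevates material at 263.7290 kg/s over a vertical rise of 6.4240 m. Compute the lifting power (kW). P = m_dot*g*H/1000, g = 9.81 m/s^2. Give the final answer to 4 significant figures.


P = 263.7290 * 9.81 * 6.4240 / 1000
P = 16.62 kW


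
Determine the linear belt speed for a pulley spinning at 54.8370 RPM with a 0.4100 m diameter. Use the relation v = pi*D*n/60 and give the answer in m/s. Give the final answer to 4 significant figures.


v = pi * 0.4100 * 54.8370 / 60
v = 1.177 m/s


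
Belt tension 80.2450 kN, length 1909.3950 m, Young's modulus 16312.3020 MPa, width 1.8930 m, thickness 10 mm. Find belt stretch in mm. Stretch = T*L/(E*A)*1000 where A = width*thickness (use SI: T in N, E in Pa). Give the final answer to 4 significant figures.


A = 1.8930 * 0.01 = 0.01893 m^2
Stretch = 80.2450*1000 * 1909.3950 / (16312.3020e6 * 0.01893) * 1000
Stretch = 496.2 mm


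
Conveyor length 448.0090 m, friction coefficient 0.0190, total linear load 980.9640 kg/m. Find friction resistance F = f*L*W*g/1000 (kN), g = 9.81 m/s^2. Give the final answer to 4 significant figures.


F = 0.0190 * 448.0090 * 980.9640 * 9.81 / 1000
F = 81.91 kN


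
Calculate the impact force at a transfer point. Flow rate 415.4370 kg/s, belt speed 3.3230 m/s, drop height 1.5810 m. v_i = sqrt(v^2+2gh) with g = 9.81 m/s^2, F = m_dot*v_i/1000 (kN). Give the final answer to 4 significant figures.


v_i = sqrt(3.3230^2 + 2*9.81*1.5810) = 6.48549 m/s
F = 415.4370 * 6.48549 / 1000
F = 2.694 kN


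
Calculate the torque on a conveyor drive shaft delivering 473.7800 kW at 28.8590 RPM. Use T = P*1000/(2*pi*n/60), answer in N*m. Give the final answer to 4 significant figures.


omega = 2*pi*28.8590/60 = 3.02211 rad/s
T = 473.7800*1000 / 3.02211
T = 156800 N*m


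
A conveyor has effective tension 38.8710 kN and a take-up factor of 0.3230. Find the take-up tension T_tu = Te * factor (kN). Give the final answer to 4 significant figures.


T_tu = 38.8710 * 0.3230
T_tu = 12.56 kN


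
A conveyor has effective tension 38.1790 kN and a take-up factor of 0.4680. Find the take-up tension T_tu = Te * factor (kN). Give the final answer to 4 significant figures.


T_tu = 38.1790 * 0.4680
T_tu = 17.87 kN


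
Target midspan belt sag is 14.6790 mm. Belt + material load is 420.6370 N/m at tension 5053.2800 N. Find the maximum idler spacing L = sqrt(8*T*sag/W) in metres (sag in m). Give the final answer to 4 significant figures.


sag = 14.6790/1000 = 0.014679 m
L = sqrt(8 * 5053.2800 * 0.014679 / 420.6370)
L = 1.188 m


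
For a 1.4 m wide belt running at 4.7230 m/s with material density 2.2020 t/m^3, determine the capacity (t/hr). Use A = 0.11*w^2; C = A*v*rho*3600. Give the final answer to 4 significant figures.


A = 0.11 * 1.4^2 = 0.2156 m^2
C = 0.2156 * 4.7230 * 2.2020 * 3600
C = 8072 t/hr


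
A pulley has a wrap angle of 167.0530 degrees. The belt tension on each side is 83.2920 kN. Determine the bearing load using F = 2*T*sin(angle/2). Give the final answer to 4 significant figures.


F = 2 * 83.2920 * sin(167.0530/2 deg)
F = 165.5 kN


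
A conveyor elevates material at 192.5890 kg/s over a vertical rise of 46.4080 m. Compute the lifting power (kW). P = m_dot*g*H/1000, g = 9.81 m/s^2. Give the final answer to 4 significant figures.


P = 192.5890 * 9.81 * 46.4080 / 1000
P = 87.68 kW


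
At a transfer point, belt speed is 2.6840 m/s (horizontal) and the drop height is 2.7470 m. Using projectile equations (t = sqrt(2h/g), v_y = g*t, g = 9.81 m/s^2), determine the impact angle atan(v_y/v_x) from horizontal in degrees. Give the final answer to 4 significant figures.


t = sqrt(2*2.7470/9.81) = 0.748359 s
v_y = 9.81 * 0.748359 = 7.3414 m/s
angle = atan(7.3414 / 2.6840) = 69.92 deg


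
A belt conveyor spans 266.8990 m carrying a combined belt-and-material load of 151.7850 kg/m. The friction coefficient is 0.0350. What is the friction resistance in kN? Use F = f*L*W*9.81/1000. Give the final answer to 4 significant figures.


F = 0.0350 * 266.8990 * 151.7850 * 9.81 / 1000
F = 13.91 kN


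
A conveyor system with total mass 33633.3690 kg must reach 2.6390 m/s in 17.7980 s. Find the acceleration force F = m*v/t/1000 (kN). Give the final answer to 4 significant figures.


F = 33633.3690 * 2.6390 / 17.7980 / 1000
F = 4.987 kN


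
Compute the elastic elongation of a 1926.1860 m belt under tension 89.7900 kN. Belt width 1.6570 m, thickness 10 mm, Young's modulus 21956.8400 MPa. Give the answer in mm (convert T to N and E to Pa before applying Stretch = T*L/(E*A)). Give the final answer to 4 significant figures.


A = 1.6570 * 0.01 = 0.01657 m^2
Stretch = 89.7900*1000 * 1926.1860 / (21956.8400e6 * 0.01657) * 1000
Stretch = 475.4 mm


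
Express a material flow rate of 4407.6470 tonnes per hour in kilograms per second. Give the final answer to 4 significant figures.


m_dot = 4407.6470 * 1000 / 3600
m_dot = 1224 kg/s


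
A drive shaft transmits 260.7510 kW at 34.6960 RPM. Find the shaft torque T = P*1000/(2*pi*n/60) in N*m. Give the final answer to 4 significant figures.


omega = 2*pi*34.6960/60 = 3.63336 rad/s
T = 260.7510*1000 / 3.63336
T = 71770 N*m


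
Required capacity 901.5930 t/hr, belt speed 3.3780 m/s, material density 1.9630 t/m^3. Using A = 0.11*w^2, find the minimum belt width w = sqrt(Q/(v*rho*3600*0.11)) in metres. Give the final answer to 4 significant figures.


A_req = 901.5930 / (3.3780 * 1.9630 * 3600) = 0.0377684 m^2
w = sqrt(0.0377684 / 0.11)
w = 0.5860 m


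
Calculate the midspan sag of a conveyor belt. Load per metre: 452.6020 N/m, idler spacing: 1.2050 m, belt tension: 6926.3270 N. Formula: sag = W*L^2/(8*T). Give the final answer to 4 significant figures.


sag = 452.6020 * 1.2050^2 / (8 * 6926.3270)
sag = 0.01186 m


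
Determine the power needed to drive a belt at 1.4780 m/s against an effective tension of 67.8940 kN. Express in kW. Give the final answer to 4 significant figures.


P = Te * v = 67.8940 * 1.4780
P = 100.3 kW


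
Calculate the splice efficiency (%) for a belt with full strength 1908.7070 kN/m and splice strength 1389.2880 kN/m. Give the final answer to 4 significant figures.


Eff = 1389.2880 / 1908.7070 * 100
Eff = 72.79 %


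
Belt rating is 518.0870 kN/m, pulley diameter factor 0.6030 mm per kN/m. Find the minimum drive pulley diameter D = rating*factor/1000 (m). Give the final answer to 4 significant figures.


D = 518.0870 * 0.6030 / 1000
D = 0.3124 m


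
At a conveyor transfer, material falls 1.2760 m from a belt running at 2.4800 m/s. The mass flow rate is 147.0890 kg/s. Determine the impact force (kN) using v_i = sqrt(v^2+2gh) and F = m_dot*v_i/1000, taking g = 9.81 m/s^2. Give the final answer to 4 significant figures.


v_i = sqrt(2.4800^2 + 2*9.81*1.2760) = 5.5844 m/s
F = 147.0890 * 5.5844 / 1000
F = 0.8214 kN


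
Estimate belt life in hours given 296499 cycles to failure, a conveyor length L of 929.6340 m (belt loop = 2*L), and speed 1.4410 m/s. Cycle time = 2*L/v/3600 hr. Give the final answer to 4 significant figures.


cycle_time = 2 * 929.6340 / 1.4410 / 3600 = 0.358406 hr
life = 296499 * 0.358406 = 106300 hours


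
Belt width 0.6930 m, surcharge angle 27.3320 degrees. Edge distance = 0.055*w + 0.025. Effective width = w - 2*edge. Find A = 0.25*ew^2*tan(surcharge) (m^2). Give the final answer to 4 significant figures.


edge = 0.055*0.6930 + 0.025 = 0.063115 m
ew = 0.6930 - 2*0.063115 = 0.56677 m
A = 0.25 * 0.56677^2 * tan(27.3320 deg)
A = 0.04151 m^2


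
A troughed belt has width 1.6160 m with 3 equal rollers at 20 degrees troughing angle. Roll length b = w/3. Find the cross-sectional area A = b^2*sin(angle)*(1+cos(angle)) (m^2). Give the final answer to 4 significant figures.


b = 1.6160/3 = 0.538667 m
A = 0.538667^2 * sin(20 deg) * (1 + cos(20 deg))
A = 0.1925 m^2


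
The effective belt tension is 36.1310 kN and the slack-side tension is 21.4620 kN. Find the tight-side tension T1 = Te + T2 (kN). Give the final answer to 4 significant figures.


T1 = Te + T2 = 36.1310 + 21.4620
T1 = 57.59 kN


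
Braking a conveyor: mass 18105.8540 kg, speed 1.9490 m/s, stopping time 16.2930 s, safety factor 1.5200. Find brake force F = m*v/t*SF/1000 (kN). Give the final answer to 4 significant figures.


F = 18105.8540 * 1.9490 / 16.2930 * 1.5200 / 1000
F = 3.292 kN


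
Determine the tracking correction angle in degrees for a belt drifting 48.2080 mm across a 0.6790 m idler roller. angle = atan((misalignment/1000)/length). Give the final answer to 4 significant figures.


misalign_m = 48.2080 / 1000 = 0.048208 m
angle = atan(0.048208 / 0.6790)
angle = 4.061 deg


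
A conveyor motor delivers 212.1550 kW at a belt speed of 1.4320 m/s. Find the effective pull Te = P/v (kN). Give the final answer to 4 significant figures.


Te = P / v = 212.1550 / 1.4320
Te = 148.2 kN


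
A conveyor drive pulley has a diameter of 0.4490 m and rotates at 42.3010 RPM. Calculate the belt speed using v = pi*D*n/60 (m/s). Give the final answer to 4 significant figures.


v = pi * 0.4490 * 42.3010 / 60
v = 0.9945 m/s


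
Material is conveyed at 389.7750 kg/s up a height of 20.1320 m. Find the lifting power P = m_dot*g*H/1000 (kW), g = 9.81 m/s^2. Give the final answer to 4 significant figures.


P = 389.7750 * 9.81 * 20.1320 / 1000
P = 76.98 kW


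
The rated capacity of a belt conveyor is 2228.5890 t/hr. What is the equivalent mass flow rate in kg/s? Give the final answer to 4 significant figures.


m_dot = 2228.5890 * 1000 / 3600
m_dot = 619.1 kg/s


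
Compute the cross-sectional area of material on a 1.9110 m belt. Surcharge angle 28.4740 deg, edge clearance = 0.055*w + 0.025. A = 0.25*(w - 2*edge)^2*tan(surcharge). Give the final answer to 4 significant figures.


edge = 0.055*1.9110 + 0.025 = 0.130105 m
ew = 1.9110 - 2*0.130105 = 1.65079 m
A = 0.25 * 1.65079^2 * tan(28.4740 deg)
A = 0.3695 m^2


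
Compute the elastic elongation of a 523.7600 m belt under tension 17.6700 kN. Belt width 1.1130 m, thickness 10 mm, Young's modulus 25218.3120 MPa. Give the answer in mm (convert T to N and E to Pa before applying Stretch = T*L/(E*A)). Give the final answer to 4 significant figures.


A = 1.1130 * 0.01 = 0.01113 m^2
Stretch = 17.6700*1000 * 523.7600 / (25218.3120e6 * 0.01113) * 1000
Stretch = 32.97 mm


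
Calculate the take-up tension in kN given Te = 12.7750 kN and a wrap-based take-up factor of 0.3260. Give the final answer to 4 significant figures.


T_tu = 12.7750 * 0.3260
T_tu = 4.165 kN


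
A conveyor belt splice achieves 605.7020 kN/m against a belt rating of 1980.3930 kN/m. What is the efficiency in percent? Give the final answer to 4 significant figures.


Eff = 605.7020 / 1980.3930 * 100
Eff = 30.58 %


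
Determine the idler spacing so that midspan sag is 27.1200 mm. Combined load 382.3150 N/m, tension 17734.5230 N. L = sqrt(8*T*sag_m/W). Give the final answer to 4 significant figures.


sag = 27.1200/1000 = 0.027120 m
L = sqrt(8 * 17734.5230 * 0.027120 / 382.3150)
L = 3.172 m


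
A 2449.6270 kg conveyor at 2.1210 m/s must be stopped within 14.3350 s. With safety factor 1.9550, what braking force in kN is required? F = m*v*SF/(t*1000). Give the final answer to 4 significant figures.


F = 2449.6270 * 2.1210 / 14.3350 * 1.9550 / 1000
F = 0.7086 kN


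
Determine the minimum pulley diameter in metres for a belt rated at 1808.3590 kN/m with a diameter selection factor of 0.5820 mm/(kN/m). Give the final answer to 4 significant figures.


D = 1808.3590 * 0.5820 / 1000
D = 1.052 m


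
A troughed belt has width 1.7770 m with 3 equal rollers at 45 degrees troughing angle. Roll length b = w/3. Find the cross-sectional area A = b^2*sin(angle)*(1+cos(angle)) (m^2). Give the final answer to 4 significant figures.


b = 1.7770/3 = 0.592333 m
A = 0.592333^2 * sin(45 deg) * (1 + cos(45 deg))
A = 0.4235 m^2


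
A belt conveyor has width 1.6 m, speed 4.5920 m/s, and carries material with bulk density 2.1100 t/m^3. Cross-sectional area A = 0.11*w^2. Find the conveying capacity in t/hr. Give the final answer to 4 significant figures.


A = 0.11 * 1.6^2 = 0.2816 m^2
C = 0.2816 * 4.5920 * 2.1100 * 3600
C = 9822 t/hr


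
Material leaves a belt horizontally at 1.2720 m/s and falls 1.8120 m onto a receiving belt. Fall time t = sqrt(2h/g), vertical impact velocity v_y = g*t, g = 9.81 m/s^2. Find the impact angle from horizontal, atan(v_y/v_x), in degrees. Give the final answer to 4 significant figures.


t = sqrt(2*1.8120/9.81) = 0.607798 s
v_y = 9.81 * 0.607798 = 5.9625 m/s
angle = atan(5.9625 / 1.2720) = 77.96 deg


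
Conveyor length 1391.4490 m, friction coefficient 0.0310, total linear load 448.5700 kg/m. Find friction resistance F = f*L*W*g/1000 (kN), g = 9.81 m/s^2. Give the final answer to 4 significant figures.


F = 0.0310 * 1391.4490 * 448.5700 * 9.81 / 1000
F = 189.8 kN


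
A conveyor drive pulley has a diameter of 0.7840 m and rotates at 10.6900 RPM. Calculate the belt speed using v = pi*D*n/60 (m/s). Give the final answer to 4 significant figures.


v = pi * 0.7840 * 10.6900 / 60
v = 0.4388 m/s


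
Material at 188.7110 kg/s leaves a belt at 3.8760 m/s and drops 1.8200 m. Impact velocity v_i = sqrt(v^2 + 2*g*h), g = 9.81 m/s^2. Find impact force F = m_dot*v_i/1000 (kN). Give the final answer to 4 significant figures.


v_i = sqrt(3.8760^2 + 2*9.81*1.8200) = 7.12262 m/s
F = 188.7110 * 7.12262 / 1000
F = 1.344 kN


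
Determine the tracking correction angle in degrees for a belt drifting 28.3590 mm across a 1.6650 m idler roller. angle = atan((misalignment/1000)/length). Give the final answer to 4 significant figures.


misalign_m = 28.3590 / 1000 = 0.028359 m
angle = atan(0.028359 / 1.6650)
angle = 0.9758 deg


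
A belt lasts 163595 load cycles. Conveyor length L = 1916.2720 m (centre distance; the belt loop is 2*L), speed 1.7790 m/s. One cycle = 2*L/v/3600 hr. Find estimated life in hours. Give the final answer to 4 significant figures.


cycle_time = 2 * 1916.2720 / 1.7790 / 3600 = 0.598424 hr
life = 163595 * 0.598424 = 97900 hours


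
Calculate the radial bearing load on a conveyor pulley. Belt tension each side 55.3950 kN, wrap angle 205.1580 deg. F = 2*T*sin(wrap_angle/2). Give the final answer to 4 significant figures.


F = 2 * 55.3950 * sin(205.1580/2 deg)
F = 108.1 kN


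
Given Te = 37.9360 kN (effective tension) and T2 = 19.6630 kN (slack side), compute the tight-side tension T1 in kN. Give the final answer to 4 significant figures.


T1 = Te + T2 = 37.9360 + 19.6630
T1 = 57.60 kN


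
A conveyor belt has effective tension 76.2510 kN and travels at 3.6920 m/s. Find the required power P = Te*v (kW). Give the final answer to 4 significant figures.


P = Te * v = 76.2510 * 3.6920
P = 281.5 kW


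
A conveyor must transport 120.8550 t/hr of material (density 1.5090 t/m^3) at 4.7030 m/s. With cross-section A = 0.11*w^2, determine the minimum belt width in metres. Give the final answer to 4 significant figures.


A_req = 120.8550 / (4.7030 * 1.5090 * 3600) = 0.0047304 m^2
w = sqrt(0.0047304 / 0.11)
w = 0.2074 m


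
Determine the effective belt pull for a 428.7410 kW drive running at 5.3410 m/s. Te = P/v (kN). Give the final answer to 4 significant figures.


Te = P / v = 428.7410 / 5.3410
Te = 80.27 kN


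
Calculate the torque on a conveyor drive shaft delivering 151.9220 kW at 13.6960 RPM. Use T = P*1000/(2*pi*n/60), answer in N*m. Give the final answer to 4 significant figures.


omega = 2*pi*13.6960/60 = 1.43424 rad/s
T = 151.9220*1000 / 1.43424
T = 105900 N*m


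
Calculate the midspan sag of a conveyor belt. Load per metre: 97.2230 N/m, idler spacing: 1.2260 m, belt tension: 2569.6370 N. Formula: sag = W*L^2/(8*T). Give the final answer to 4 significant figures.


sag = 97.2230 * 1.2260^2 / (8 * 2569.6370)
sag = 0.007109 m


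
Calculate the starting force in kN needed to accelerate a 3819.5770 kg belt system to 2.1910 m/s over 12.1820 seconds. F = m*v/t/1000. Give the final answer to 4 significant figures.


F = 3819.5770 * 2.1910 / 12.1820 / 1000
F = 0.6870 kN


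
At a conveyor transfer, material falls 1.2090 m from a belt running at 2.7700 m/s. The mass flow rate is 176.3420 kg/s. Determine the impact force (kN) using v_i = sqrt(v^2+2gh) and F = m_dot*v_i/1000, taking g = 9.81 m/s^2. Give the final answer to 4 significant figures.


v_i = sqrt(2.7700^2 + 2*9.81*1.2090) = 5.60299 m/s
F = 176.3420 * 5.60299 / 1000
F = 0.9880 kN


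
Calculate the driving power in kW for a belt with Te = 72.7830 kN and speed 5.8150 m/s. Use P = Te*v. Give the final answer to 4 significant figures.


P = Te * v = 72.7830 * 5.8150
P = 423.2 kW


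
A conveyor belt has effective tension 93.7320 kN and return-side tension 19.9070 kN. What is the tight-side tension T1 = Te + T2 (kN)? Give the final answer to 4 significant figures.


T1 = Te + T2 = 93.7320 + 19.9070
T1 = 113.6 kN


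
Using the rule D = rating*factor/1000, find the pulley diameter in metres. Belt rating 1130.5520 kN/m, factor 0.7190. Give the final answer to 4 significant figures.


D = 1130.5520 * 0.7190 / 1000
D = 0.8129 m


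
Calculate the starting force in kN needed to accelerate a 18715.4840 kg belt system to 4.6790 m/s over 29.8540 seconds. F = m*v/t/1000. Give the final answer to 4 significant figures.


F = 18715.4840 * 4.6790 / 29.8540 / 1000
F = 2.933 kN


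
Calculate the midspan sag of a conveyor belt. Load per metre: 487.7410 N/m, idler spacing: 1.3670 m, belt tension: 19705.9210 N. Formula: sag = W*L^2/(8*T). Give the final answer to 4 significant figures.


sag = 487.7410 * 1.3670^2 / (8 * 19705.9210)
sag = 0.005781 m


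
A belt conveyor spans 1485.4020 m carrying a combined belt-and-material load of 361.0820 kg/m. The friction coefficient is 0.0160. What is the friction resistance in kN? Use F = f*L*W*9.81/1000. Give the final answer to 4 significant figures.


F = 0.0160 * 1485.4020 * 361.0820 * 9.81 / 1000
F = 84.19 kN


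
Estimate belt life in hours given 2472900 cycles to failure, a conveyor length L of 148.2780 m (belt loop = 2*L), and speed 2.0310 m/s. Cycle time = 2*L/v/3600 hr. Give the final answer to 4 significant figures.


cycle_time = 2 * 148.2780 / 2.0310 / 3600 = 0.0405597 hr
life = 2472900 * 0.0405597 = 100300 hours


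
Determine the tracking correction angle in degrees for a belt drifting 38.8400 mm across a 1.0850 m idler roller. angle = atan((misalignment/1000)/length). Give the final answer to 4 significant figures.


misalign_m = 38.8400 / 1000 = 0.038840 m
angle = atan(0.038840 / 1.0850)
angle = 2.050 deg


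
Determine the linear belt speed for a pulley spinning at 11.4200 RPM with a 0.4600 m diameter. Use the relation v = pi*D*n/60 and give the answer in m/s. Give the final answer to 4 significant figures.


v = pi * 0.4600 * 11.4200 / 60
v = 0.2751 m/s


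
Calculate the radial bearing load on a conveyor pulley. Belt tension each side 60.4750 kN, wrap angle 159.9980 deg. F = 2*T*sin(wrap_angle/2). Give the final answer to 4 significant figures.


F = 2 * 60.4750 * sin(159.9980/2 deg)
F = 119.1 kN


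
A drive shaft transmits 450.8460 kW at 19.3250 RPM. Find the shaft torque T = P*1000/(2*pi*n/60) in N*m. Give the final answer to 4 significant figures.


omega = 2*pi*19.3250/60 = 2.02371 rad/s
T = 450.8460*1000 / 2.02371
T = 222800 N*m


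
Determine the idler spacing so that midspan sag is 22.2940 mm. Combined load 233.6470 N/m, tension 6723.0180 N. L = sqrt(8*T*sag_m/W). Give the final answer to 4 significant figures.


sag = 22.2940/1000 = 0.022294 m
L = sqrt(8 * 6723.0180 * 0.022294 / 233.6470)
L = 2.265 m


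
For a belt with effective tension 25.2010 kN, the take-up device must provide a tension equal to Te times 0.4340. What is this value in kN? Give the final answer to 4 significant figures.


T_tu = 25.2010 * 0.4340
T_tu = 10.94 kN


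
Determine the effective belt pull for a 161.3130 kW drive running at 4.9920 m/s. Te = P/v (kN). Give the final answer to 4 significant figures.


Te = P / v = 161.3130 / 4.9920
Te = 32.31 kN


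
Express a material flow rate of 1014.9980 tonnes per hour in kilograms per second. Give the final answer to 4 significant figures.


m_dot = 1014.9980 * 1000 / 3600
m_dot = 281.9 kg/s


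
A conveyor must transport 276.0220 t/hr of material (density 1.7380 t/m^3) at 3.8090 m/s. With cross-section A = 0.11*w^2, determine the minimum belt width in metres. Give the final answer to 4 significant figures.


A_req = 276.0220 / (3.8090 * 1.7380 * 3600) = 0.0115819 m^2
w = sqrt(0.0115819 / 0.11)
w = 0.3245 m


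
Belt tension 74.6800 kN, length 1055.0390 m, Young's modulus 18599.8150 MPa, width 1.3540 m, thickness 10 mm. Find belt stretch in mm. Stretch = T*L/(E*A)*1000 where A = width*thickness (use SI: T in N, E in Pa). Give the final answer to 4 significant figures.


A = 1.3540 * 0.01 = 0.01354 m^2
Stretch = 74.6800*1000 * 1055.0390 / (18599.8150e6 * 0.01354) * 1000
Stretch = 312.9 mm


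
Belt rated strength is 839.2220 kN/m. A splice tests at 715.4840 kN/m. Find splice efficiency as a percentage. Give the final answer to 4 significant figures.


Eff = 715.4840 / 839.2220 * 100
Eff = 85.26 %


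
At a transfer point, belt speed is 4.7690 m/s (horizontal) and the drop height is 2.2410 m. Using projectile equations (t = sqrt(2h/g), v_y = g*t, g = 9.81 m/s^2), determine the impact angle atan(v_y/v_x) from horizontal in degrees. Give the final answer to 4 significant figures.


t = sqrt(2*2.2410/9.81) = 0.67593 s
v_y = 9.81 * 0.67593 = 6.63087 m/s
angle = atan(6.63087 / 4.7690) = 54.28 deg


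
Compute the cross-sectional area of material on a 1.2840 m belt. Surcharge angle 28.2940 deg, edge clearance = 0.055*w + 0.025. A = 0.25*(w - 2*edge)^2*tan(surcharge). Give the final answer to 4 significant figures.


edge = 0.055*1.2840 + 0.025 = 0.09562 m
ew = 1.2840 - 2*0.09562 = 1.09276 m
A = 0.25 * 1.09276^2 * tan(28.2940 deg)
A = 0.1607 m^2


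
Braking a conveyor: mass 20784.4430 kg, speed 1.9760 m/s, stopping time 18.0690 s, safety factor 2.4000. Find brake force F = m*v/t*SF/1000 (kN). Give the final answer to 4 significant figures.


F = 20784.4430 * 1.9760 / 18.0690 * 2.4000 / 1000
F = 5.455 kN


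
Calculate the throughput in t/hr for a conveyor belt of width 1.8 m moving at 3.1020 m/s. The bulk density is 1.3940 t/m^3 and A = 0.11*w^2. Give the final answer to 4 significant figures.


A = 0.11 * 1.8^2 = 0.3564 m^2
C = 0.3564 * 3.1020 * 1.3940 * 3600
C = 5548 t/hr


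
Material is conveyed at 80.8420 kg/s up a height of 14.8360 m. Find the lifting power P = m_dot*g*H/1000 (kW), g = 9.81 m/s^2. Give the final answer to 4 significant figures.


P = 80.8420 * 9.81 * 14.8360 / 1000
P = 11.77 kW


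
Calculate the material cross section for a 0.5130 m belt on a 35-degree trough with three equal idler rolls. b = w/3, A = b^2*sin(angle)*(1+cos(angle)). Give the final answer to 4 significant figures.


b = 0.5130/3 = 0.171 m
A = 0.171^2 * sin(35 deg) * (1 + cos(35 deg))
A = 0.03051 m^2


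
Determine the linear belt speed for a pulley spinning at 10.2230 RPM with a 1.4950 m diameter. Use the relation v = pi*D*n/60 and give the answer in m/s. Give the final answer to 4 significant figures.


v = pi * 1.4950 * 10.2230 / 60
v = 0.8002 m/s
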